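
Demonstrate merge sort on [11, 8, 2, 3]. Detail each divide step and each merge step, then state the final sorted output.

Merge sort trace:

Split: [11, 8, 2, 3] -> [11, 8] and [2, 3]
  Split: [11, 8] -> [11] and [8]
  Merge: [11] + [8] -> [8, 11]
  Split: [2, 3] -> [2] and [3]
  Merge: [2] + [3] -> [2, 3]
Merge: [8, 11] + [2, 3] -> [2, 3, 8, 11]

Final sorted array: [2, 3, 8, 11]

The merge sort proceeds by recursively splitting the array and merging sorted halves.
After all merges, the sorted array is [2, 3, 8, 11].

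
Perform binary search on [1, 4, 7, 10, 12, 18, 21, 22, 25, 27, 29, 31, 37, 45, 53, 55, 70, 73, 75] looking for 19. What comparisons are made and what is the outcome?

Binary search for 19 in [1, 4, 7, 10, 12, 18, 21, 22, 25, 27, 29, 31, 37, 45, 53, 55, 70, 73, 75]:

lo=0, hi=18, mid=9, arr[mid]=27 -> 27 > 19, search left half
lo=0, hi=8, mid=4, arr[mid]=12 -> 12 < 19, search right half
lo=5, hi=8, mid=6, arr[mid]=21 -> 21 > 19, search left half
lo=5, hi=5, mid=5, arr[mid]=18 -> 18 < 19, search right half
lo=6 > hi=5, target 19 not found

Binary search determines that 19 is not in the array after 4 comparisons. The search space was exhausted without finding the target.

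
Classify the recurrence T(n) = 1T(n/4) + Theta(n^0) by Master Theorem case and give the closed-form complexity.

Master Theorem for T(n) = 1T(n/4) + O(n^0):

a = 1, b = 4, c = 0
log_b(a) = log_4(1) = 0.0000

Case 2: c = 0 = log_4(1) = 0.0000
T(n) = O(n^0 log n) = O(log n)

For T(n) = 1T(n/4) + O(n^0): log_4(1) = 0.0000. This is Case 2 of the Master Theorem (c = log_b(a), equal work at all levels), giving O(log n).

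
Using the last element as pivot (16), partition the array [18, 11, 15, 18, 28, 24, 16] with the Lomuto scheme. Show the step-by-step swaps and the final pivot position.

Lomuto partition with pivot = 16:

Initial array: [18, 11, 15, 18, 28, 24, 16]

arr[0]=18 > 16: no swap
arr[1]=11 <= 16: swap with position 0, array becomes [11, 18, 15, 18, 28, 24, 16]
arr[2]=15 <= 16: swap with position 1, array becomes [11, 15, 18, 18, 28, 24, 16]
arr[3]=18 > 16: no swap
arr[4]=28 > 16: no swap
arr[5]=24 > 16: no swap

Place pivot at position 2: [11, 15, 16, 18, 28, 24, 18]
Pivot position: 2

After partitioning with pivot 16, the array becomes [11, 15, 16, 18, 28, 24, 18]. The pivot is placed at index 2. All elements to the left of the pivot are <= 16, and all elements to the right are > 16.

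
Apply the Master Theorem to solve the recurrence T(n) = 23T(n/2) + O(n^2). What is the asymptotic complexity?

Master Theorem for T(n) = 23T(n/2) + O(n^2):

a = 23, b = 2, c = 2
log_b(a) = log_2(23) = 4.5236

Case 1: c = 2 < log_2(23) = 4.5236
T(n) = O(n^(log_2 23))

For T(n) = 23T(n/2) + O(n^2): log_2(23) = 4.5236. This is Case 1 of the Master Theorem (c < log_b(a), work dominated by leaves), giving O(n^(log_2 23)).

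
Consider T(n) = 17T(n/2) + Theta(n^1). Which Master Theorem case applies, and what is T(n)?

Master Theorem for T(n) = 17T(n/2) + O(n^1):

a = 17, b = 2, c = 1
log_b(a) = log_2(17) = 4.0875

Case 1: c = 1 < log_2(17) = 4.0875
T(n) = O(n^(log_2 17))

For T(n) = 17T(n/2) + O(n^1): log_2(17) = 4.0875. This is Case 1 of the Master Theorem (c < log_b(a), work dominated by leaves), giving O(n^(log_2 17)).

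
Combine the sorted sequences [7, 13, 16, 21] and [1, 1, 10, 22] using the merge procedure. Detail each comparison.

Merging process:

Compare 7 vs 1: take 1 from right. Merged: [1]
Compare 7 vs 1: take 1 from right. Merged: [1, 1]
Compare 7 vs 10: take 7 from left. Merged: [1, 1, 7]
Compare 13 vs 10: take 10 from right. Merged: [1, 1, 7, 10]
Compare 13 vs 22: take 13 from left. Merged: [1, 1, 7, 10, 13]
Compare 16 vs 22: take 16 from left. Merged: [1, 1, 7, 10, 13, 16]
Compare 21 vs 22: take 21 from left. Merged: [1, 1, 7, 10, 13, 16, 21]
Append remaining from right: [22]. Merged: [1, 1, 7, 10, 13, 16, 21, 22]

Final merged array: [1, 1, 7, 10, 13, 16, 21, 22]
Total comparisons: 7

The merged array is [1, 1, 7, 10, 13, 16, 21, 22], requiring 7 comparisons. The merge step runs in O(n) time where n is the total number of elements.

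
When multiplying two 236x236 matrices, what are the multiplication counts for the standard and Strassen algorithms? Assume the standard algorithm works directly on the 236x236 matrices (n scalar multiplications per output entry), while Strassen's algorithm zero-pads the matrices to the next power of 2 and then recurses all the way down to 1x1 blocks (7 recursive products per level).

Matrix multiplication for 236x236 matrices:

Strassen's algorithm requires power-of-2 dimensions. Pad 236x236 to 256x256 (next power of 2).

Standard algorithm: 236^3 = 13144256 multiplications
Strassen's algorithm: 7^(log2(256)) = 7^8 = 5764801 multiplications
Savings: 13144256 - 5764801 = 7379455 multiplications

Standard: 13144256 multiplications (236^3). Strassen: 5764801 multiplications (7^8, after padding to 256x256). Strassen reduces 8 recursive multiplications to 7 at each level.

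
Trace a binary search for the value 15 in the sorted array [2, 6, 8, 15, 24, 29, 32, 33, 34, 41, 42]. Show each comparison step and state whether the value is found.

Binary search for 15 in [2, 6, 8, 15, 24, 29, 32, 33, 34, 41, 42]:

lo=0, hi=10, mid=5, arr[mid]=29 -> 29 > 15, search left half
lo=0, hi=4, mid=2, arr[mid]=8 -> 8 < 15, search right half
lo=3, hi=4, mid=3, arr[mid]=15 -> Found target at index 3!

Binary search finds 15 at index 3 after 3 comparisons. The search repeatedly halves the search space by comparing with the middle element.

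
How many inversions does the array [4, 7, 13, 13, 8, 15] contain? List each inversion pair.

Finding inversions in [4, 7, 13, 13, 8, 15]:

(2, 4): arr[2]=13 > arr[4]=8
(3, 4): arr[3]=13 > arr[4]=8

Total inversions: 2

The array has 2 inversion(s): (2,4), (3,4). Each pair (i,j) satisfies i < j and arr[i] > arr[j].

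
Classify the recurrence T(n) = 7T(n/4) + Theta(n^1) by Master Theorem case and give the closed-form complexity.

Master Theorem for T(n) = 7T(n/4) + O(n^1):

a = 7, b = 4, c = 1
log_b(a) = log_4(7) = 1.4037

Case 1: c = 1 < log_4(7) = 1.4037
T(n) = O(n^(log_4 7))

For T(n) = 7T(n/4) + O(n^1): log_4(7) = 1.4037. This is Case 1 of the Master Theorem (c < log_b(a), work dominated by leaves), giving O(n^(log_4 7)).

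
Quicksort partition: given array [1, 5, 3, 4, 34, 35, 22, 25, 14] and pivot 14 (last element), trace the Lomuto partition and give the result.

Lomuto partition with pivot = 14:

Initial array: [1, 5, 3, 4, 34, 35, 22, 25, 14]

arr[0]=1 <= 14: swap with position 0, array becomes [1, 5, 3, 4, 34, 35, 22, 25, 14]
arr[1]=5 <= 14: swap with position 1, array becomes [1, 5, 3, 4, 34, 35, 22, 25, 14]
arr[2]=3 <= 14: swap with position 2, array becomes [1, 5, 3, 4, 34, 35, 22, 25, 14]
arr[3]=4 <= 14: swap with position 3, array becomes [1, 5, 3, 4, 34, 35, 22, 25, 14]
arr[4]=34 > 14: no swap
arr[5]=35 > 14: no swap
arr[6]=22 > 14: no swap
arr[7]=25 > 14: no swap

Place pivot at position 4: [1, 5, 3, 4, 14, 35, 22, 25, 34]
Pivot position: 4

After partitioning with pivot 14, the array becomes [1, 5, 3, 4, 14, 35, 22, 25, 34]. The pivot is placed at index 4. All elements to the left of the pivot are <= 14, and all elements to the right are > 14.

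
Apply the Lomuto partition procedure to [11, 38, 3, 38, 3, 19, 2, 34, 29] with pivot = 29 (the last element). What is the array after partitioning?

Lomuto partition with pivot = 29:

Initial array: [11, 38, 3, 38, 3, 19, 2, 34, 29]

arr[0]=11 <= 29: swap with position 0, array becomes [11, 38, 3, 38, 3, 19, 2, 34, 29]
arr[1]=38 > 29: no swap
arr[2]=3 <= 29: swap with position 1, array becomes [11, 3, 38, 38, 3, 19, 2, 34, 29]
arr[3]=38 > 29: no swap
arr[4]=3 <= 29: swap with position 2, array becomes [11, 3, 3, 38, 38, 19, 2, 34, 29]
arr[5]=19 <= 29: swap with position 3, array becomes [11, 3, 3, 19, 38, 38, 2, 34, 29]
arr[6]=2 <= 29: swap with position 4, array becomes [11, 3, 3, 19, 2, 38, 38, 34, 29]
arr[7]=34 > 29: no swap

Place pivot at position 5: [11, 3, 3, 19, 2, 29, 38, 34, 38]
Pivot position: 5

After partitioning with pivot 29, the array becomes [11, 3, 3, 19, 2, 29, 38, 34, 38]. The pivot is placed at index 5. All elements to the left of the pivot are <= 29, and all elements to the right are > 29.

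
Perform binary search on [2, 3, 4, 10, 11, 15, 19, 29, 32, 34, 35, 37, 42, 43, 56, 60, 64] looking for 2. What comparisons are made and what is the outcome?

Binary search for 2 in [2, 3, 4, 10, 11, 15, 19, 29, 32, 34, 35, 37, 42, 43, 56, 60, 64]:

lo=0, hi=16, mid=8, arr[mid]=32 -> 32 > 2, search left half
lo=0, hi=7, mid=3, arr[mid]=10 -> 10 > 2, search left half
lo=0, hi=2, mid=1, arr[mid]=3 -> 3 > 2, search left half
lo=0, hi=0, mid=0, arr[mid]=2 -> Found target at index 0!

Binary search finds 2 at index 0 after 4 comparisons. The search repeatedly halves the search space by comparing with the middle element.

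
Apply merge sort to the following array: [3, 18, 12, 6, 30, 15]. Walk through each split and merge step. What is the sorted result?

Merge sort trace:

Split: [3, 18, 12, 6, 30, 15] -> [3, 18, 12] and [6, 30, 15]
  Split: [3, 18, 12] -> [3] and [18, 12]
    Split: [18, 12] -> [18] and [12]
    Merge: [18] + [12] -> [12, 18]
  Merge: [3] + [12, 18] -> [3, 12, 18]
  Split: [6, 30, 15] -> [6] and [30, 15]
    Split: [30, 15] -> [30] and [15]
    Merge: [30] + [15] -> [15, 30]
  Merge: [6] + [15, 30] -> [6, 15, 30]
Merge: [3, 12, 18] + [6, 15, 30] -> [3, 6, 12, 15, 18, 30]

Final sorted array: [3, 6, 12, 15, 18, 30]

The merge sort proceeds by recursively splitting the array and merging sorted halves.
After all merges, the sorted array is [3, 6, 12, 15, 18, 30].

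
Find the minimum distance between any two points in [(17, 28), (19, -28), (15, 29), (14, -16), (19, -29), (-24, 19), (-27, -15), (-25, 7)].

Computing all pairwise distances among 8 points:

d((17, 28), (19, -28)) = 56.0357
d((17, 28), (15, 29)) = 2.2361
d((17, 28), (14, -16)) = 44.1022
d((17, 28), (19, -29)) = 57.0351
d((17, 28), (-24, 19)) = 41.9762
d((17, 28), (-27, -15)) = 61.5224
d((17, 28), (-25, 7)) = 46.9574
d((19, -28), (15, 29)) = 57.1402
d((19, -28), (14, -16)) = 13.0
d((19, -28), (19, -29)) = 1.0 <-- minimum
d((19, -28), (-24, 19)) = 63.7024
d((19, -28), (-27, -15)) = 47.8017
d((19, -28), (-25, 7)) = 56.2228
d((15, 29), (14, -16)) = 45.0111
d((15, 29), (19, -29)) = 58.1378
d((15, 29), (-24, 19)) = 40.2616
d((15, 29), (-27, -15)) = 60.8276
d((15, 29), (-25, 7)) = 45.6508
d((14, -16), (19, -29)) = 13.9284
d((14, -16), (-24, 19)) = 51.6624
d((14, -16), (-27, -15)) = 41.0122
d((14, -16), (-25, 7)) = 45.2769
d((19, -29), (-24, 19)) = 64.4438
d((19, -29), (-27, -15)) = 48.0833
d((19, -29), (-25, 7)) = 56.8507
d((-24, 19), (-27, -15)) = 34.1321
d((-24, 19), (-25, 7)) = 12.0416
d((-27, -15), (-25, 7)) = 22.0907

Closest pair: (19, -28) and (19, -29) with distance 1.0

The closest pair is (19, -28) and (19, -29) with Euclidean distance 1.0. For 8 points, brute-force pairwise comparison is shown above. For large n, the divide-and-conquer algorithm (sort by x, recurse on halves, check the dividing strip) achieves O(n log n).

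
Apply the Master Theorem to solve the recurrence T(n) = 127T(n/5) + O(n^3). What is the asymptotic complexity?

Master Theorem for T(n) = 127T(n/5) + O(n^3):

a = 127, b = 5, c = 3
log_b(a) = log_5(127) = 3.0099

Case 1: c = 3 < log_5(127) = 3.0099
T(n) = O(n^(log_5 127))

For T(n) = 127T(n/5) + O(n^3): log_5(127) = 3.0099. This is Case 1 of the Master Theorem (c < log_b(a), work dominated by leaves), giving O(n^(log_5 127)).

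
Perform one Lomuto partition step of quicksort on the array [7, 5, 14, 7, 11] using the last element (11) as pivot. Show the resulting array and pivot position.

Lomuto partition with pivot = 11:

Initial array: [7, 5, 14, 7, 11]

arr[0]=7 <= 11: swap with position 0, array becomes [7, 5, 14, 7, 11]
arr[1]=5 <= 11: swap with position 1, array becomes [7, 5, 14, 7, 11]
arr[2]=14 > 11: no swap
arr[3]=7 <= 11: swap with position 2, array becomes [7, 5, 7, 14, 11]

Place pivot at position 3: [7, 5, 7, 11, 14]
Pivot position: 3

After partitioning with pivot 11, the array becomes [7, 5, 7, 11, 14]. The pivot is placed at index 3. All elements to the left of the pivot are <= 11, and all elements to the right are > 11.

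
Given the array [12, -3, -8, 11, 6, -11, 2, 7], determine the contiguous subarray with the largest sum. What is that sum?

Using Kadane's algorithm on [12, -3, -8, 11, 6, -11, 2, 7]:

Scanning through the array:
Position 1 (value -3): max_ending_here = 9, max_so_far = 12
Position 2 (value -8): max_ending_here = 1, max_so_far = 12
Position 3 (value 11): max_ending_here = 12, max_so_far = 12
Position 4 (value 6): max_ending_here = 18, max_so_far = 18
Position 5 (value -11): max_ending_here = 7, max_so_far = 18
Position 6 (value 2): max_ending_here = 9, max_so_far = 18
Position 7 (value 7): max_ending_here = 16, max_so_far = 18

Maximum subarray: [12, -3, -8, 11, 6]
Maximum sum: 18

The maximum subarray is [12, -3, -8, 11, 6] with sum 18. This subarray runs from index 0 to index 4.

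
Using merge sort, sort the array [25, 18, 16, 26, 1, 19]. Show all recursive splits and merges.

Merge sort trace:

Split: [25, 18, 16, 26, 1, 19] -> [25, 18, 16] and [26, 1, 19]
  Split: [25, 18, 16] -> [25] and [18, 16]
    Split: [18, 16] -> [18] and [16]
    Merge: [18] + [16] -> [16, 18]
  Merge: [25] + [16, 18] -> [16, 18, 25]
  Split: [26, 1, 19] -> [26] and [1, 19]
    Split: [1, 19] -> [1] and [19]
    Merge: [1] + [19] -> [1, 19]
  Merge: [26] + [1, 19] -> [1, 19, 26]
Merge: [16, 18, 25] + [1, 19, 26] -> [1, 16, 18, 19, 25, 26]

Final sorted array: [1, 16, 18, 19, 25, 26]

The merge sort proceeds by recursively splitting the array and merging sorted halves.
After all merges, the sorted array is [1, 16, 18, 19, 25, 26].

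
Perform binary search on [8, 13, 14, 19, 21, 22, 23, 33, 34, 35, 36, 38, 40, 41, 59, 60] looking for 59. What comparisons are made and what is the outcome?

Binary search for 59 in [8, 13, 14, 19, 21, 22, 23, 33, 34, 35, 36, 38, 40, 41, 59, 60]:

lo=0, hi=15, mid=7, arr[mid]=33 -> 33 < 59, search right half
lo=8, hi=15, mid=11, arr[mid]=38 -> 38 < 59, search right half
lo=12, hi=15, mid=13, arr[mid]=41 -> 41 < 59, search right half
lo=14, hi=15, mid=14, arr[mid]=59 -> Found target at index 14!

Binary search finds 59 at index 14 after 4 comparisons. The search repeatedly halves the search space by comparing with the middle element.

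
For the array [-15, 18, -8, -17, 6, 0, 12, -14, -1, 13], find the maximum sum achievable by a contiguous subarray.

Using Kadane's algorithm on [-15, 18, -8, -17, 6, 0, 12, -14, -1, 13]:

Scanning through the array:
Position 1 (value 18): max_ending_here = 18, max_so_far = 18
Position 2 (value -8): max_ending_here = 10, max_so_far = 18
Position 3 (value -17): max_ending_here = -7, max_so_far = 18
Position 4 (value 6): max_ending_here = 6, max_so_far = 18
Position 5 (value 0): max_ending_here = 6, max_so_far = 18
Position 6 (value 12): max_ending_here = 18, max_so_far = 18
Position 7 (value -14): max_ending_here = 4, max_so_far = 18
Position 8 (value -1): max_ending_here = 3, max_so_far = 18
Position 9 (value 13): max_ending_here = 16, max_so_far = 18

Maximum subarray: [18]
Maximum sum: 18

The maximum subarray is [18] with sum 18. This subarray runs from index 1 to index 1.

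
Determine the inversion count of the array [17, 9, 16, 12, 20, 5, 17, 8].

Finding inversions in [17, 9, 16, 12, 20, 5, 17, 8]:

(0, 1): arr[0]=17 > arr[1]=9
(0, 2): arr[0]=17 > arr[2]=16
(0, 3): arr[0]=17 > arr[3]=12
(0, 5): arr[0]=17 > arr[5]=5
(0, 7): arr[0]=17 > arr[7]=8
(1, 5): arr[1]=9 > arr[5]=5
(1, 7): arr[1]=9 > arr[7]=8
(2, 3): arr[2]=16 > arr[3]=12
(2, 5): arr[2]=16 > arr[5]=5
(2, 7): arr[2]=16 > arr[7]=8
(3, 5): arr[3]=12 > arr[5]=5
(3, 7): arr[3]=12 > arr[7]=8
(4, 5): arr[4]=20 > arr[5]=5
(4, 6): arr[4]=20 > arr[6]=17
(4, 7): arr[4]=20 > arr[7]=8
(6, 7): arr[6]=17 > arr[7]=8

Total inversions: 16

The array has 16 inversion(s): (0,1), (0,2), (0,3), (0,5), (0,7), (1,5), (1,7), (2,3), (2,5), (2,7), (3,5), (3,7), (4,5), (4,6), (4,7), (6,7). Each pair (i,j) satisfies i < j and arr[i] > arr[j].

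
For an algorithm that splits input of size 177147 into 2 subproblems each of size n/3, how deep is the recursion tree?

For divide and conquer with division factor 3:

Problem sizes at each level:
Level 0: 177147
Level 1: 59049
Level 2: 19683
Level 3: 6561
Level 4: 2187
Level 5: 729
Level 6: 243
Level 7: 81
Level 8: 27
Level 9: 9
Level 10: 3
Level 11: 1

The root is level 0 and the size-1 base case is level 11 (the tree spans levels 0 through 11, i.e. 12 levels counting the root), so the depth is the number of divisions: log_3(177147) = 11

The recursion tree depth is log_3(177147) = 11. At each level, the problem size is divided by 3, so it takes 11 divisions to reduce to a base case of size 1. The algorithm makes 2 recursive calls at each level.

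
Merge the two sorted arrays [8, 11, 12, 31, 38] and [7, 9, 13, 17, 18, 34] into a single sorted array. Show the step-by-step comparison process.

Merging process:

Compare 8 vs 7: take 7 from right. Merged: [7]
Compare 8 vs 9: take 8 from left. Merged: [7, 8]
Compare 11 vs 9: take 9 from right. Merged: [7, 8, 9]
Compare 11 vs 13: take 11 from left. Merged: [7, 8, 9, 11]
Compare 12 vs 13: take 12 from left. Merged: [7, 8, 9, 11, 12]
Compare 31 vs 13: take 13 from right. Merged: [7, 8, 9, 11, 12, 13]
Compare 31 vs 17: take 17 from right. Merged: [7, 8, 9, 11, 12, 13, 17]
Compare 31 vs 18: take 18 from right. Merged: [7, 8, 9, 11, 12, 13, 17, 18]
Compare 31 vs 34: take 31 from left. Merged: [7, 8, 9, 11, 12, 13, 17, 18, 31]
Compare 38 vs 34: take 34 from right. Merged: [7, 8, 9, 11, 12, 13, 17, 18, 31, 34]
Append remaining from left: [38]. Merged: [7, 8, 9, 11, 12, 13, 17, 18, 31, 34, 38]

Final merged array: [7, 8, 9, 11, 12, 13, 17, 18, 31, 34, 38]
Total comparisons: 10

The merged array is [7, 8, 9, 11, 12, 13, 17, 18, 31, 34, 38], requiring 10 comparisons. The merge step runs in O(n) time where n is the total number of elements.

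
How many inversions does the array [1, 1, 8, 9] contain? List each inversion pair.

Finding inversions in [1, 1, 8, 9]:


Total inversions: 0

The array has 0 inversions. It is already sorted.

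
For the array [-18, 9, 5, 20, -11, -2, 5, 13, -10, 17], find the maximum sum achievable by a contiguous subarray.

Using Kadane's algorithm on [-18, 9, 5, 20, -11, -2, 5, 13, -10, 17]:

Scanning through the array:
Position 1 (value 9): max_ending_here = 9, max_so_far = 9
Position 2 (value 5): max_ending_here = 14, max_so_far = 14
Position 3 (value 20): max_ending_here = 34, max_so_far = 34
Position 4 (value -11): max_ending_here = 23, max_so_far = 34
Position 5 (value -2): max_ending_here = 21, max_so_far = 34
Position 6 (value 5): max_ending_here = 26, max_so_far = 34
Position 7 (value 13): max_ending_here = 39, max_so_far = 39
Position 8 (value -10): max_ending_here = 29, max_so_far = 39
Position 9 (value 17): max_ending_here = 46, max_so_far = 46

Maximum subarray: [9, 5, 20, -11, -2, 5, 13, -10, 17]
Maximum sum: 46

The maximum subarray is [9, 5, 20, -11, -2, 5, 13, -10, 17] with sum 46. This subarray runs from index 1 to index 9.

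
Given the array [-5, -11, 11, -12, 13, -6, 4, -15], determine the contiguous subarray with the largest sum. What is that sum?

Using Kadane's algorithm on [-5, -11, 11, -12, 13, -6, 4, -15]:

Scanning through the array:
Position 1 (value -11): max_ending_here = -11, max_so_far = -5
Position 2 (value 11): max_ending_here = 11, max_so_far = 11
Position 3 (value -12): max_ending_here = -1, max_so_far = 11
Position 4 (value 13): max_ending_here = 13, max_so_far = 13
Position 5 (value -6): max_ending_here = 7, max_so_far = 13
Position 6 (value 4): max_ending_here = 11, max_so_far = 13
Position 7 (value -15): max_ending_here = -4, max_so_far = 13

Maximum subarray: [13]
Maximum sum: 13

The maximum subarray is [13] with sum 13. This subarray runs from index 4 to index 4.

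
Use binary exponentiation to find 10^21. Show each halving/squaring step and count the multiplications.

Computing 10^21 by squaring (build up from 10^1; each line after the first costs one multiplication):

10^1 = 10
10^2 = (10^1)^2 = 10^2 = 100
10^4 = (10^2)^2 = 100^2 = 10000
10^5 = 10 * 10^4 = 10 * 10000 = 100000
10^10 = (10^5)^2 = 100000^2 = 10000000000
10^20 = (10^10)^2 = 10000000000^2 = 100000000000000000000
10^21 = 10 * 10^20 = 10 * 100000000000000000000 = 1000000000000000000000

Result: 1000000000000000000000
Multiplications needed: 6 (6 lines after 10^1)

10^21 = 1000000000000000000000. Using exponentiation by squaring, this requires 6 multiplications. The key idea: if the exponent is even, square the half-power; if odd, multiply by the base once.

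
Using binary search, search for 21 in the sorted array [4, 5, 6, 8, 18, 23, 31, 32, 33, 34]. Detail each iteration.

Binary search for 21 in [4, 5, 6, 8, 18, 23, 31, 32, 33, 34]:

lo=0, hi=9, mid=4, arr[mid]=18 -> 18 < 21, search right half
lo=5, hi=9, mid=7, arr[mid]=32 -> 32 > 21, search left half
lo=5, hi=6, mid=5, arr[mid]=23 -> 23 > 21, search left half
lo=5 > hi=4, target 21 not found

Binary search determines that 21 is not in the array after 3 comparisons. The search space was exhausted without finding the target.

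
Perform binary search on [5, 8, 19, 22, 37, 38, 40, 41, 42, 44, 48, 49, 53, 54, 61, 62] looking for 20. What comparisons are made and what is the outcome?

Binary search for 20 in [5, 8, 19, 22, 37, 38, 40, 41, 42, 44, 48, 49, 53, 54, 61, 62]:

lo=0, hi=15, mid=7, arr[mid]=41 -> 41 > 20, search left half
lo=0, hi=6, mid=3, arr[mid]=22 -> 22 > 20, search left half
lo=0, hi=2, mid=1, arr[mid]=8 -> 8 < 20, search right half
lo=2, hi=2, mid=2, arr[mid]=19 -> 19 < 20, search right half
lo=3 > hi=2, target 20 not found

Binary search determines that 20 is not in the array after 4 comparisons. The search space was exhausted without finding the target.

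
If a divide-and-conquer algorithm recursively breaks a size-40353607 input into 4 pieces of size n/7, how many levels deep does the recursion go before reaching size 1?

For divide and conquer with division factor 7:

Problem sizes at each level:
Level 0: 40353607
Level 1: 5764801
Level 2: 823543
Level 3: 117649
Level 4: 16807
Level 5: 2401
Level 6: 343
Level 7: 49
Level 8: 7
Level 9: 1

The root is level 0 and the size-1 base case is level 9 (the tree spans levels 0 through 9, i.e. 10 levels counting the root), so the depth is the number of divisions: log_7(40353607) = 9

The recursion tree depth is log_7(40353607) = 9. At each level, the problem size is divided by 7, so it takes 9 divisions to reduce to a base case of size 1. The algorithm makes 4 recursive calls at each level.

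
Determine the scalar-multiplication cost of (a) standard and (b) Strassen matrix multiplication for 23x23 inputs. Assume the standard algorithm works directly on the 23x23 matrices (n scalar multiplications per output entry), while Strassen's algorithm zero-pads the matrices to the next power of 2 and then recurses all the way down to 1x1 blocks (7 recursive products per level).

Matrix multiplication for 23x23 matrices:

Strassen's algorithm requires power-of-2 dimensions. Pad 23x23 to 32x32 (next power of 2).

Standard algorithm: 23^3 = 12167 multiplications
Strassen's algorithm: 7^(log2(32)) = 7^5 = 16807 multiplications
Difference: 12167 - 16807 = -4640 (Strassen uses MORE here due to padding overhead — for small or just-over-power-of-2 n, padding can outweigh the per-level savings)

Standard: 12167 multiplications (23^3). Strassen: 16807 multiplications (7^5, after padding to 32x32). Strassen reduces 8 recursive multiplications to 7 at each level.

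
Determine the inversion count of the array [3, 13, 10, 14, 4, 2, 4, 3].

Finding inversions in [3, 13, 10, 14, 4, 2, 4, 3]:

(0, 5): arr[0]=3 > arr[5]=2
(1, 2): arr[1]=13 > arr[2]=10
(1, 4): arr[1]=13 > arr[4]=4
(1, 5): arr[1]=13 > arr[5]=2
(1, 6): arr[1]=13 > arr[6]=4
(1, 7): arr[1]=13 > arr[7]=3
(2, 4): arr[2]=10 > arr[4]=4
(2, 5): arr[2]=10 > arr[5]=2
(2, 6): arr[2]=10 > arr[6]=4
(2, 7): arr[2]=10 > arr[7]=3
(3, 4): arr[3]=14 > arr[4]=4
(3, 5): arr[3]=14 > arr[5]=2
(3, 6): arr[3]=14 > arr[6]=4
(3, 7): arr[3]=14 > arr[7]=3
(4, 5): arr[4]=4 > arr[5]=2
(4, 7): arr[4]=4 > arr[7]=3
(6, 7): arr[6]=4 > arr[7]=3

Total inversions: 17

The array has 17 inversion(s): (0,5), (1,2), (1,4), (1,5), (1,6), (1,7), (2,4), (2,5), (2,6), (2,7), (3,4), (3,5), (3,6), (3,7), (4,5), (4,7), (6,7). Each pair (i,j) satisfies i < j and arr[i] > arr[j].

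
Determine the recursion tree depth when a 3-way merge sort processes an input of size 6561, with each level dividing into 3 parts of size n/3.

For divide and conquer with division factor 3:

Problem sizes at each level:
Level 0: 6561
Level 1: 2187
Level 2: 729
Level 3: 243
Level 4: 81
Level 5: 27
Level 6: 9
Level 7: 3
Level 8: 1

The root is level 0 and the size-1 base case is level 8 (the tree spans levels 0 through 8, i.e. 9 levels counting the root), so the depth is the number of divisions: log_3(6561) = 8

The recursion tree depth is log_3(6561) = 8. At each level, the problem size is divided by 3, so it takes 8 divisions to reduce to a base case of size 1. The algorithm makes 3 recursive calls at each level.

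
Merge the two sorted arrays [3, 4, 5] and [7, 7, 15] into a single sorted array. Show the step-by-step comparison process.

Merging process:

Compare 3 vs 7: take 3 from left. Merged: [3]
Compare 4 vs 7: take 4 from left. Merged: [3, 4]
Compare 5 vs 7: take 5 from left. Merged: [3, 4, 5]
Append remaining from right: [7, 7, 15]. Merged: [3, 4, 5, 7, 7, 15]

Final merged array: [3, 4, 5, 7, 7, 15]
Total comparisons: 3

The merged array is [3, 4, 5, 7, 7, 15], requiring 3 comparisons. The merge step runs in O(n) time where n is the total number of elements.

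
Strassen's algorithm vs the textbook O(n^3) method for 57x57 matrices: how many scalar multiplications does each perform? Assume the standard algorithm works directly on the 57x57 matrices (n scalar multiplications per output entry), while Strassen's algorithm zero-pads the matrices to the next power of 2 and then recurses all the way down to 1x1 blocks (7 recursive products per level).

Matrix multiplication for 57x57 matrices:

Strassen's algorithm requires power-of-2 dimensions. Pad 57x57 to 64x64 (next power of 2).

Standard algorithm: 57^3 = 185193 multiplications
Strassen's algorithm: 7^(log2(64)) = 7^6 = 117649 multiplications
Savings: 185193 - 117649 = 67544 multiplications

Standard: 185193 multiplications (57^3). Strassen: 117649 multiplications (7^6, after padding to 64x64). Strassen reduces 8 recursive multiplications to 7 at each level.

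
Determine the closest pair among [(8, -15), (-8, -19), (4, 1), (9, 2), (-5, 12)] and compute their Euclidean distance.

Computing all pairwise distances among 5 points:

d((8, -15), (-8, -19)) = 16.4924
d((8, -15), (4, 1)) = 16.4924
d((8, -15), (9, 2)) = 17.0294
d((8, -15), (-5, 12)) = 29.9666
d((-8, -19), (4, 1)) = 23.3238
d((-8, -19), (9, 2)) = 27.0185
d((-8, -19), (-5, 12)) = 31.1448
d((4, 1), (9, 2)) = 5.099 <-- minimum
d((4, 1), (-5, 12)) = 14.2127
d((9, 2), (-5, 12)) = 17.2047

Closest pair: (4, 1) and (9, 2) with distance 5.099

The closest pair is (4, 1) and (9, 2) with Euclidean distance 5.099. For 5 points, brute-force pairwise comparison is shown above. For large n, the divide-and-conquer algorithm (sort by x, recurse on halves, check the dividing strip) achieves O(n log n).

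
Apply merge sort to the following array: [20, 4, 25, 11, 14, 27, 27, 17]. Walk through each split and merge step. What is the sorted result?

Merge sort trace:

Split: [20, 4, 25, 11, 14, 27, 27, 17] -> [20, 4, 25, 11] and [14, 27, 27, 17]
  Split: [20, 4, 25, 11] -> [20, 4] and [25, 11]
    Split: [20, 4] -> [20] and [4]
    Merge: [20] + [4] -> [4, 20]
    Split: [25, 11] -> [25] and [11]
    Merge: [25] + [11] -> [11, 25]
  Merge: [4, 20] + [11, 25] -> [4, 11, 20, 25]
  Split: [14, 27, 27, 17] -> [14, 27] and [27, 17]
    Split: [14, 27] -> [14] and [27]
    Merge: [14] + [27] -> [14, 27]
    Split: [27, 17] -> [27] and [17]
    Merge: [27] + [17] -> [17, 27]
  Merge: [14, 27] + [17, 27] -> [14, 17, 27, 27]
Merge: [4, 11, 20, 25] + [14, 17, 27, 27] -> [4, 11, 14, 17, 20, 25, 27, 27]

Final sorted array: [4, 11, 14, 17, 20, 25, 27, 27]

The merge sort proceeds by recursively splitting the array and merging sorted halves.
After all merges, the sorted array is [4, 11, 14, 17, 20, 25, 27, 27].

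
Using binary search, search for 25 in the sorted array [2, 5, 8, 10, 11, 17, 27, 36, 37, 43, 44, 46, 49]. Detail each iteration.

Binary search for 25 in [2, 5, 8, 10, 11, 17, 27, 36, 37, 43, 44, 46, 49]:

lo=0, hi=12, mid=6, arr[mid]=27 -> 27 > 25, search left half
lo=0, hi=5, mid=2, arr[mid]=8 -> 8 < 25, search right half
lo=3, hi=5, mid=4, arr[mid]=11 -> 11 < 25, search right half
lo=5, hi=5, mid=5, arr[mid]=17 -> 17 < 25, search right half
lo=6 > hi=5, target 25 not found

Binary search determines that 25 is not in the array after 4 comparisons. The search space was exhausted without finding the target.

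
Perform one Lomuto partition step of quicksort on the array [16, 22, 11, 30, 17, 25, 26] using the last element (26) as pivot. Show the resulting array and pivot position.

Lomuto partition with pivot = 26:

Initial array: [16, 22, 11, 30, 17, 25, 26]

arr[0]=16 <= 26: swap with position 0, array becomes [16, 22, 11, 30, 17, 25, 26]
arr[1]=22 <= 26: swap with position 1, array becomes [16, 22, 11, 30, 17, 25, 26]
arr[2]=11 <= 26: swap with position 2, array becomes [16, 22, 11, 30, 17, 25, 26]
arr[3]=30 > 26: no swap
arr[4]=17 <= 26: swap with position 3, array becomes [16, 22, 11, 17, 30, 25, 26]
arr[5]=25 <= 26: swap with position 4, array becomes [16, 22, 11, 17, 25, 30, 26]

Place pivot at position 5: [16, 22, 11, 17, 25, 26, 30]
Pivot position: 5

After partitioning with pivot 26, the array becomes [16, 22, 11, 17, 25, 26, 30]. The pivot is placed at index 5. All elements to the left of the pivot are <= 26, and all elements to the right are > 26.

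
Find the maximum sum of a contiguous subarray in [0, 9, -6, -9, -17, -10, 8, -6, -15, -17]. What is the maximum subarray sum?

Using Kadane's algorithm on [0, 9, -6, -9, -17, -10, 8, -6, -15, -17]:

Scanning through the array:
Position 1 (value 9): max_ending_here = 9, max_so_far = 9
Position 2 (value -6): max_ending_here = 3, max_so_far = 9
Position 3 (value -9): max_ending_here = -6, max_so_far = 9
Position 4 (value -17): max_ending_here = -17, max_so_far = 9
Position 5 (value -10): max_ending_here = -10, max_so_far = 9
Position 6 (value 8): max_ending_here = 8, max_so_far = 9
Position 7 (value -6): max_ending_here = 2, max_so_far = 9
Position 8 (value -15): max_ending_here = -13, max_so_far = 9
Position 9 (value -17): max_ending_here = -17, max_so_far = 9

Maximum subarray: [0, 9]
Maximum sum: 9

The maximum subarray is [0, 9] with sum 9. This subarray runs from index 0 to index 1.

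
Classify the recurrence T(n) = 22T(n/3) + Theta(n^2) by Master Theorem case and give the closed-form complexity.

Master Theorem for T(n) = 22T(n/3) + O(n^2):

a = 22, b = 3, c = 2
log_b(a) = log_3(22) = 2.8136

Case 1: c = 2 < log_3(22) = 2.8136
T(n) = O(n^(log_3 22))

For T(n) = 22T(n/3) + O(n^2): log_3(22) = 2.8136. This is Case 1 of the Master Theorem (c < log_b(a), work dominated by leaves), giving O(n^(log_3 22)).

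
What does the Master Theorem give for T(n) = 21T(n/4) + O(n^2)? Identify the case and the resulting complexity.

Master Theorem for T(n) = 21T(n/4) + O(n^2):

a = 21, b = 4, c = 2
log_b(a) = log_4(21) = 2.1962

Case 1: c = 2 < log_4(21) = 2.1962
T(n) = O(n^(log_4 21))

For T(n) = 21T(n/4) + O(n^2): log_4(21) = 2.1962. This is Case 1 of the Master Theorem (c < log_b(a), work dominated by leaves), giving O(n^(log_4 21)).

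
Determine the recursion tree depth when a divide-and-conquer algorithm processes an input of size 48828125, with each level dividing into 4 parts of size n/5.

For divide and conquer with division factor 5:

Problem sizes at each level:
Level 0: 48828125
Level 1: 9765625
Level 2: 1953125
Level 3: 390625
Level 4: 78125
Level 5: 15625
Level 6: 3125
Level 7: 625
Level 8: 125
Level 9: 25
Level 10: 5
Level 11: 1

The root is level 0 and the size-1 base case is level 11 (the tree spans levels 0 through 11, i.e. 12 levels counting the root), so the depth is the number of divisions: log_5(48828125) = 11

The recursion tree depth is log_5(48828125) = 11. At each level, the problem size is divided by 5, so it takes 11 divisions to reduce to a base case of size 1. The algorithm makes 4 recursive calls at each level.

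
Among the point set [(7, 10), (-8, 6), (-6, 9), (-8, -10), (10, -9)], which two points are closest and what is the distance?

Computing all pairwise distances among 5 points:

d((7, 10), (-8, 6)) = 15.5242
d((7, 10), (-6, 9)) = 13.0384
d((7, 10), (-8, -10)) = 25.0
d((7, 10), (10, -9)) = 19.2354
d((-8, 6), (-6, 9)) = 3.6056 <-- minimum
d((-8, 6), (-8, -10)) = 16.0
d((-8, 6), (10, -9)) = 23.4307
d((-6, 9), (-8, -10)) = 19.105
d((-6, 9), (10, -9)) = 24.0832
d((-8, -10), (10, -9)) = 18.0278

Closest pair: (-8, 6) and (-6, 9) with distance 3.6056

The closest pair is (-8, 6) and (-6, 9) with Euclidean distance 3.6056. For 5 points, brute-force pairwise comparison is shown above. For large n, the divide-and-conquer algorithm (sort by x, recurse on halves, check the dividing strip) achieves O(n log n).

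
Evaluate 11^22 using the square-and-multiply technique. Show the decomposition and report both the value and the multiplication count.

Computing 11^22 by squaring (build up from 11^1; each line after the first costs one multiplication):

11^1 = 11
11^2 = (11^1)^2 = 11^2 = 121
11^4 = (11^2)^2 = 121^2 = 14641
11^5 = 11 * 11^4 = 11 * 14641 = 161051
11^10 = (11^5)^2 = 161051^2 = 25937424601
11^11 = 11 * 11^10 = 11 * 25937424601 = 285311670611
11^22 = (11^11)^2 = 285311670611^2 = 81402749386839761113321

Result: 81402749386839761113321
Multiplications needed: 6 (6 lines after 11^1)

11^22 = 81402749386839761113321. Using exponentiation by squaring, this requires 6 multiplications. The key idea: if the exponent is even, square the half-power; if odd, multiply by the base once.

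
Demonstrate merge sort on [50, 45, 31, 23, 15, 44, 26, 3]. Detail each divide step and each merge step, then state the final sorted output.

Merge sort trace:

Split: [50, 45, 31, 23, 15, 44, 26, 3] -> [50, 45, 31, 23] and [15, 44, 26, 3]
  Split: [50, 45, 31, 23] -> [50, 45] and [31, 23]
    Split: [50, 45] -> [50] and [45]
    Merge: [50] + [45] -> [45, 50]
    Split: [31, 23] -> [31] and [23]
    Merge: [31] + [23] -> [23, 31]
  Merge: [45, 50] + [23, 31] -> [23, 31, 45, 50]
  Split: [15, 44, 26, 3] -> [15, 44] and [26, 3]
    Split: [15, 44] -> [15] and [44]
    Merge: [15] + [44] -> [15, 44]
    Split: [26, 3] -> [26] and [3]
    Merge: [26] + [3] -> [3, 26]
  Merge: [15, 44] + [3, 26] -> [3, 15, 26, 44]
Merge: [23, 31, 45, 50] + [3, 15, 26, 44] -> [3, 15, 23, 26, 31, 44, 45, 50]

Final sorted array: [3, 15, 23, 26, 31, 44, 45, 50]

The merge sort proceeds by recursively splitting the array and merging sorted halves.
After all merges, the sorted array is [3, 15, 23, 26, 31, 44, 45, 50].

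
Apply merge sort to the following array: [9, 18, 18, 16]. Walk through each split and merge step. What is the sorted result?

Merge sort trace:

Split: [9, 18, 18, 16] -> [9, 18] and [18, 16]
  Split: [9, 18] -> [9] and [18]
  Merge: [9] + [18] -> [9, 18]
  Split: [18, 16] -> [18] and [16]
  Merge: [18] + [16] -> [16, 18]
Merge: [9, 18] + [16, 18] -> [9, 16, 18, 18]

Final sorted array: [9, 16, 18, 18]

The merge sort proceeds by recursively splitting the array and merging sorted halves.
After all merges, the sorted array is [9, 16, 18, 18].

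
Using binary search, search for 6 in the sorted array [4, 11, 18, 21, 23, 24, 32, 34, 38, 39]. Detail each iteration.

Binary search for 6 in [4, 11, 18, 21, 23, 24, 32, 34, 38, 39]:

lo=0, hi=9, mid=4, arr[mid]=23 -> 23 > 6, search left half
lo=0, hi=3, mid=1, arr[mid]=11 -> 11 > 6, search left half
lo=0, hi=0, mid=0, arr[mid]=4 -> 4 < 6, search right half
lo=1 > hi=0, target 6 not found

Binary search determines that 6 is not in the array after 3 comparisons. The search space was exhausted without finding the target.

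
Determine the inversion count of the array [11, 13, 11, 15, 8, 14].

Finding inversions in [11, 13, 11, 15, 8, 14]:

(0, 4): arr[0]=11 > arr[4]=8
(1, 2): arr[1]=13 > arr[2]=11
(1, 4): arr[1]=13 > arr[4]=8
(2, 4): arr[2]=11 > arr[4]=8
(3, 4): arr[3]=15 > arr[4]=8
(3, 5): arr[3]=15 > arr[5]=14

Total inversions: 6

The array has 6 inversion(s): (0,4), (1,2), (1,4), (2,4), (3,4), (3,5). Each pair (i,j) satisfies i < j and arr[i] > arr[j].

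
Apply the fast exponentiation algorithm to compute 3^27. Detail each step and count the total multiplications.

Computing 3^27 by squaring (build up from 3^1; each line after the first costs one multiplication):

3^1 = 3
3^2 = (3^1)^2 = 3^2 = 9
3^3 = 3 * 3^2 = 3 * 9 = 27
3^6 = (3^3)^2 = 27^2 = 729
3^12 = (3^6)^2 = 729^2 = 531441
3^13 = 3 * 3^12 = 3 * 531441 = 1594323
3^26 = (3^13)^2 = 1594323^2 = 2541865828329
3^27 = 3 * 3^26 = 3 * 2541865828329 = 7625597484987

Result: 7625597484987
Multiplications needed: 7 (7 lines after 3^1)

3^27 = 7625597484987. Using exponentiation by squaring, this requires 7 multiplications. The key idea: if the exponent is even, square the half-power; if odd, multiply by the base once.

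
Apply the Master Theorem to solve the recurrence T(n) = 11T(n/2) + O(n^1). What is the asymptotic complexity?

Master Theorem for T(n) = 11T(n/2) + O(n^1):

a = 11, b = 2, c = 1
log_b(a) = log_2(11) = 3.4594

Case 1: c = 1 < log_2(11) = 3.4594
T(n) = O(n^(log_2 11))

For T(n) = 11T(n/2) + O(n^1): log_2(11) = 3.4594. This is Case 1 of the Master Theorem (c < log_b(a), work dominated by leaves), giving O(n^(log_2 11)).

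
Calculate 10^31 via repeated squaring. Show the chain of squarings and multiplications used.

Computing 10^31 by squaring (build up from 10^1; each line after the first costs one multiplication):

10^1 = 10
10^2 = (10^1)^2 = 10^2 = 100
10^3 = 10 * 10^2 = 10 * 100 = 1000
10^6 = (10^3)^2 = 1000^2 = 1000000
10^7 = 10 * 10^6 = 10 * 1000000 = 10000000
10^14 = (10^7)^2 = 10000000^2 = 100000000000000
10^15 = 10 * 10^14 = 10 * 100000000000000 = 1000000000000000
10^30 = (10^15)^2 = 1000000000000000^2 = 1000000000000000000000000000000
10^31 = 10 * 10^30 = 10 * 1000000000000000000000000000000 = 10000000000000000000000000000000

Result: 10000000000000000000000000000000
Multiplications needed: 8 (8 lines after 10^1)

10^31 = 10000000000000000000000000000000. Using exponentiation by squaring, this requires 8 multiplications. The key idea: if the exponent is even, square the half-power; if odd, multiply by the base once.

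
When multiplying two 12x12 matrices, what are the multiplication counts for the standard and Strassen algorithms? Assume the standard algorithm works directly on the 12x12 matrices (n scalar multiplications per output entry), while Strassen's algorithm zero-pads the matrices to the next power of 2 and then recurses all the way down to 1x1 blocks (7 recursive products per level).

Matrix multiplication for 12x12 matrices:

Strassen's algorithm requires power-of-2 dimensions. Pad 12x12 to 16x16 (next power of 2).

Standard algorithm: 12^3 = 1728 multiplications
Strassen's algorithm: 7^(log2(16)) = 7^4 = 2401 multiplications
Difference: 1728 - 2401 = -673 (Strassen uses MORE here due to padding overhead — for small or just-over-power-of-2 n, padding can outweigh the per-level savings)

Standard: 1728 multiplications (12^3). Strassen: 2401 multiplications (7^4, after padding to 16x16). Strassen reduces 8 recursive multiplications to 7 at each level.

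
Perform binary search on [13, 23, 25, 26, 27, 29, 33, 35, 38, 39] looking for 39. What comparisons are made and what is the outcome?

Binary search for 39 in [13, 23, 25, 26, 27, 29, 33, 35, 38, 39]:

lo=0, hi=9, mid=4, arr[mid]=27 -> 27 < 39, search right half
lo=5, hi=9, mid=7, arr[mid]=35 -> 35 < 39, search right half
lo=8, hi=9, mid=8, arr[mid]=38 -> 38 < 39, search right half
lo=9, hi=9, mid=9, arr[mid]=39 -> Found target at index 9!

Binary search finds 39 at index 9 after 4 comparisons. The search repeatedly halves the search space by comparing with the middle element.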